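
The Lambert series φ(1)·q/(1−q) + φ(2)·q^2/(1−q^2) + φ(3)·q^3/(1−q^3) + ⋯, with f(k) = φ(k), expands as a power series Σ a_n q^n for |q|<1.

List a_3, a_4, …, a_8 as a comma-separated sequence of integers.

n=3: 3·1 1·3  φ→[2+1]=3
d|4:{4,2,1}  Σφ=2+1+1=4
q^5  k|5↦φ(k): 5:4 1:1  a_5=5
[q^6] φ(1)=1,φ(2)=1,φ(3)=2,φ(6)=2 ⇒ 6
d|7:{7,1}  Σφ=6+1=7
n=8: 1·8 2·4 4·2 8·1  φ→[1+1+2+4]=8

3, 4, 5, 6, 7, 8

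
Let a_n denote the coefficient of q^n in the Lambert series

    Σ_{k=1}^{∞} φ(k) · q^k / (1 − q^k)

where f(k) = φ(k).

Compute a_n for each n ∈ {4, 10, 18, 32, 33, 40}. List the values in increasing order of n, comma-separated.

[q^4] φ(4)=2,φ(2)=1,φ(1)=1 ⇒ 4
[q^10] φ(10)=4,φ(5)=4,φ(2)=1,φ(1)=1 ⇒ 10
n=18: 1·18 2·9 3·6 6·3 9·2 18·1  φ→[1+1+2+2+6+6]=18
d|32:{32,16,8,4,2,1}  Σφ=16+8+4+2+1+1=32
[q^33] φ(33)=20,φ(11)=10,φ(3)=2,φ(1)=1 ⇒ 33
[q^40] φ(40)=16,φ(20)=8,φ(10)=4,φ(8)=4,φ(5)=4,φ(4)=2,φ(2)=1,φ(1)=1 ⇒ 40

4, 10, 18, 32, 33, 40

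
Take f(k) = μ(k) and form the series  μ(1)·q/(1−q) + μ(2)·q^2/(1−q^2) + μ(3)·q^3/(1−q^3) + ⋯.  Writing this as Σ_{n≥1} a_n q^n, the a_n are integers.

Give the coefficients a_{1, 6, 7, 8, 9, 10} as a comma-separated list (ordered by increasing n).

1, 0, 0, 0, 0, 0

n=1: 1·1  μ→[1]=1
[q^6] μ(6)=1,μ(3)=-1,μ(2)=-1,μ(1)=1 ⇒ 0
d|7:{1,7}  Σμ=1+(-1)=0
q^8  k|8↦μ(k): 8:0 4:0 2:-1 1:1  a_8=0
d|9:{9,3,1}  Σμ=0+(-1)+1=0
n=10: 1·10 2·5 5·2 10·1  μ→[1+(-1)+(-1)+1]=0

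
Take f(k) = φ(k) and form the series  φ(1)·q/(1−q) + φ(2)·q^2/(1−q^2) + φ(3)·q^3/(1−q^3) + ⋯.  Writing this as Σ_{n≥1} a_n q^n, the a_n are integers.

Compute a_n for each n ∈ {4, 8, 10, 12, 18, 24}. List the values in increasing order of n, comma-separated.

[q^4] φ(4)=2,φ(2)=1,φ(1)=1 ⇒ 4
n=8: 8·1 4·2 2·4 1·8  φ→[4+2+1+1]=8
q^10  k|10↦φ(k): 1:1 2:1 5:4 10:4  a_10=10
[q^12] φ(1)=1,φ(2)=1,φ(3)=2,φ(4)=2,φ(6)=2,φ(12)=4 ⇒ 12
q^18  k|18↦φ(k): 18:6 9:6 6:2 3:2 2:1 1:1  a_18=18
n=24: 1·24 2·12 3·8 4·6 6·4 8·3 12·2 24·1  φ→[1+1+2+2+2+4+4+8]=24

4, 8, 10, 12, 18, 24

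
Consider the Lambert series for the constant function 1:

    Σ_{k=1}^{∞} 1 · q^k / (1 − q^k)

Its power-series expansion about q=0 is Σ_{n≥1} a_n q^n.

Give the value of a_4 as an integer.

[q^4] f(1)=1,f(2)=1,f(4)=1 ⇒ 3

a_4 = 3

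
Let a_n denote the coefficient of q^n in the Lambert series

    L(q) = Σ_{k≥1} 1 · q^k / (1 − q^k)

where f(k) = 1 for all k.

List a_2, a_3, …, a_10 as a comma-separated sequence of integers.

2, 2, 3, 2, 4, 2, 4, 3, 4

[q^2] f(1)=1,f(2)=1 ⇒ 2
q^3  k|3↦f(k): 1:1 3:1  a_3=2
n=4: 1·4 2·2 4·1  f→[1+1+1]=3
d|5:{1,5}  Σf=1+1=2
d|6:{6,3,2,1}  Σf=1+1+1+1=4
[q^7] f(7)=1,f(1)=1 ⇒ 2
n=8: 1·8 2·4 4·2 8·1  f→[1+1+1+1]=4
d|9:{1,3,9}  Σf=1+1+1=3
[q^10] f(1)=1,f(2)=1,f(5)=1,f(10)=1 ⇒ 4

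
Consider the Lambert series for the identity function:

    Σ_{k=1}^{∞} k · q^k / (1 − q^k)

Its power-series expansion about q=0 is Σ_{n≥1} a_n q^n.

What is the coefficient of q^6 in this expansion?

a_6 = 12

d|6:{6,3,2,1}  Σf=6+3+2+1=12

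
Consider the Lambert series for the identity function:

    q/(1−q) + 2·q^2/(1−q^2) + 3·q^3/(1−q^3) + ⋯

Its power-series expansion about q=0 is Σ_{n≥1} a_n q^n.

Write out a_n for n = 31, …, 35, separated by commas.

q^31  k|31↦f(k): 31:31 1:1  a_31=32
d|32:{32,16,8,4,2,1}  Σf=32+16+8+4+2+1=63
[q^33] f(33)=33,f(11)=11,f(3)=3,f(1)=1 ⇒ 48
d|34:{34,17,2,1}  Σf=34+17+2+1=54
[q^35] f(1)=1,f(5)=5,f(7)=7,f(35)=35 ⇒ 48

32, 63, 48, 54, 48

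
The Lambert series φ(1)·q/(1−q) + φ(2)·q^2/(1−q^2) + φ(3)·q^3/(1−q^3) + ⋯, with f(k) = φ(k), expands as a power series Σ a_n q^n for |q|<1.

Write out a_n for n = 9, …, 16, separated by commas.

n=9: 9·1 3·3 1·9  φ→[6+2+1]=9
d|10:{10,5,2,1}  Σφ=4+4+1+1=10
n=11: 1·11 11·1  φ→[1+10]=11
d|12:{12,6,4,3,2,1}  Σφ=4+2+2+2+1+1=12
q^13  k|13↦φ(k): 1:1 13:12  a_13=13
n=14: 14·1 7·2 2·7 1·14  φ→[6+6+1+1]=14
q^15  k|15↦φ(k): 1:1 3:2 5:4 15:8  a_15=15
[q^16] φ(1)=1,φ(2)=1,φ(4)=2,φ(8)=4,φ(16)=8 ⇒ 16

9, 10, 11, 12, 13, 14, 15, 16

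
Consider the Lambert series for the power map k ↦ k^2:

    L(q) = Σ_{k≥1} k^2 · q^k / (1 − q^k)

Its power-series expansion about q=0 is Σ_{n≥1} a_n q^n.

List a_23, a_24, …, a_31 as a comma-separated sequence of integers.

d|23:{23,1}  Σf=529+1=530
d|24:{24,12,8,6,4,3,2,1}  Σf=576+144+64+36+16+9+4+1=850
[q^25] f(25)=625,f(5)=25,f(1)=1 ⇒ 651
d|26:{26,13,2,1}  Σf=676+169+4+1=850
[q^27] f(27)=729,f(9)=81,f(3)=9,f(1)=1 ⇒ 820
n=28: 28·1 14·2 7·4 4·7 2·14 1·28  f→[784+196+49+16+4+1]=1050
q^29  k|29↦f(k): 1:1 29:841  a_29=842
n=30: 1·30 2·15 3·10 5·6 6·5 10·3 15·2 30·1  f→[1+4+9+25+36+100+225+900]=1300
d|31:{1,31}  Σf=1+961=962

530, 850, 651, 850, 820, 1050, 842, 1300, 962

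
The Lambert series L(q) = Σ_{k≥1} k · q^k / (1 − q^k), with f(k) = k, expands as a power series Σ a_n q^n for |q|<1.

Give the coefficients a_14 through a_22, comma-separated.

24, 24, 31, 18, 39, 20, 42, 32, 36

[q^14] f(1)=1,f(2)=2,f(7)=7,f(14)=14 ⇒ 24
[q^15] f(1)=1,f(3)=3,f(5)=5,f(15)=15 ⇒ 24
n=16: 1·16 2·8 4·4 8·2 16·1  f→[1+2+4+8+16]=31
q^17  k|17↦f(k): 1:1 17:17  a_17=18
n=18: 1·18 2·9 3·6 6·3 9·2 18·1  f→[1+2+3+6+9+18]=39
q^19  k|19↦f(k): 19:19 1:1  a_19=20
n=20: 20·1 10·2 5·4 4·5 2·10 1·20  f→[20+10+5+4+2+1]=42
n=21: 1·21 3·7 7·3 21·1  f→[1+3+7+21]=32
[q^22] f(1)=1,f(2)=2,f(11)=11,f(22)=22 ⇒ 36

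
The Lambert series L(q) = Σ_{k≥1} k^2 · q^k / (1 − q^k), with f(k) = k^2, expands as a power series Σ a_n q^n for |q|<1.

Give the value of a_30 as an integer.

a_30 = 1300

n=30: 1·30 2·15 3·10 5·6 6·5 10·3 15·2 30·1  f→[1+4+9+25+36+100+225+900]=1300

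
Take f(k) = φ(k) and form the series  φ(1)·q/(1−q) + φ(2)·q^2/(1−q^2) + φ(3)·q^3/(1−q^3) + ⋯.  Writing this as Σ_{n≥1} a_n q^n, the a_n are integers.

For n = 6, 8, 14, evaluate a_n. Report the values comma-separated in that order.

[q^6] φ(1)=1,φ(2)=1,φ(3)=2,φ(6)=2 ⇒ 6
[q^8] φ(8)=4,φ(4)=2,φ(2)=1,φ(1)=1 ⇒ 8
d|14:{1,2,7,14}  Σφ=1+1+6+6=14

6, 8, 14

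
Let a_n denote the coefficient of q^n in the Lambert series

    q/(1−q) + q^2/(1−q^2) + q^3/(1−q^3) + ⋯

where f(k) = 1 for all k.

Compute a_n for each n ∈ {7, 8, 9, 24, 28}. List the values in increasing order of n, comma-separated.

2, 4, 3, 8, 6

n=7: 1·7 7·1  f→[1+1]=2
d|8:{1,2,4,8}  Σf=1+1+1+1=4
n=9: 9·1 3·3 1·9  f→[1+1+1]=3
n=24: 24·1 12·2 8·3 6·4 4·6 3·8 2·12 1·24  f→[1+1+1+1+1+1+1+1]=8
d|28:{28,14,7,4,2,1}  Σf=1+1+1+1+1+1=6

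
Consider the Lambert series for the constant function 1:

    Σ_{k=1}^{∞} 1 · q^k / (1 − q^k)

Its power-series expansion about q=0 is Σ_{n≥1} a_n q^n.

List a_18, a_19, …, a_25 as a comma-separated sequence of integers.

6, 2, 6, 4, 4, 2, 8, 3

d|18:{1,2,3,6,9,18}  Σf=1+1+1+1+1+1=6
n=19: 1·19 19·1  f→[1+1]=2
[q^20] f(1)=1,f(2)=1,f(4)=1,f(5)=1,f(10)=1,f(20)=1 ⇒ 6
[q^21] f(21)=1,f(7)=1,f(3)=1,f(1)=1 ⇒ 4
d|22:{1,2,11,22}  Σf=1+1+1+1=4
[q^23] f(1)=1,f(23)=1 ⇒ 2
[q^24] f(24)=1,f(12)=1,f(8)=1,f(6)=1,f(4)=1,f(3)=1,f(2)=1,f(1)=1 ⇒ 8
d|25:{1,5,25}  Σf=1+1+1=3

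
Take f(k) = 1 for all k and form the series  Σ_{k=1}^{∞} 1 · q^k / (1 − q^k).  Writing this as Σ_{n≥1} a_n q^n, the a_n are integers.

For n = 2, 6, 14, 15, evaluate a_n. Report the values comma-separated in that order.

2, 4, 4, 4

n=2: 1·2 2·1  f→[1+1]=2
d|6:{6,3,2,1}  Σf=1+1+1+1=4
d|14:{1,2,7,14}  Σf=1+1+1+1=4
q^15  k|15↦f(k): 15:1 5:1 3:1 1:1  a_15=4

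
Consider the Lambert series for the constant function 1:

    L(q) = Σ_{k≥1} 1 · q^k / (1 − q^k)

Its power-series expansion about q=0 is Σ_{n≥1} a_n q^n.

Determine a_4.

[q^4] f(4)=1,f(2)=1,f(1)=1 ⇒ 3

a_4 = 3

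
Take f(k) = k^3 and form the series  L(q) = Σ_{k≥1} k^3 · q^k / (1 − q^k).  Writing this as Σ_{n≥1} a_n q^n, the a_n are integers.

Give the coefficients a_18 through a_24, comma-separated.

6813, 6860, 9198, 9632, 11988, 12168, 16380

q^18  k|18↦f(k): 18:5832 9:729 6:216 3:27 2:8 1:1  a_18=6813
d|19:{19,1}  Σf=6859+1=6860
[q^20] f(1)=1,f(2)=8,f(4)=64,f(5)=125,f(10)=1000,f(20)=8000 ⇒ 9198
d|21:{21,7,3,1}  Σf=9261+343+27+1=9632
[q^22] f(22)=10648,f(11)=1331,f(2)=8,f(1)=1 ⇒ 11988
[q^23] f(1)=1,f(23)=12167 ⇒ 12168
[q^24] f(24)=13824,f(12)=1728,f(8)=512,f(6)=216,f(4)=64,f(3)=27,f(2)=8,f(1)=1 ⇒ 16380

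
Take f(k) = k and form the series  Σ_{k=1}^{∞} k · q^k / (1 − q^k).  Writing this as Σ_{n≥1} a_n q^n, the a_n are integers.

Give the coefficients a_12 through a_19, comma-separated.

[q^12] f(12)=12,f(6)=6,f(4)=4,f(3)=3,f(2)=2,f(1)=1 ⇒ 28
d|13:{13,1}  Σf=13+1=14
n=14: 1·14 2·7 7·2 14·1  f→[1+2+7+14]=24
d|15:{15,5,3,1}  Σf=15+5+3+1=24
q^16  k|16↦f(k): 16:16 8:8 4:4 2:2 1:1  a_16=31
[q^17] f(1)=1,f(17)=17 ⇒ 18
[q^18] f(1)=1,f(2)=2,f(3)=3,f(6)=6,f(9)=9,f(18)=18 ⇒ 39
n=19: 19·1 1·19  f→[19+1]=20

28, 14, 24, 24, 31, 18, 39, 20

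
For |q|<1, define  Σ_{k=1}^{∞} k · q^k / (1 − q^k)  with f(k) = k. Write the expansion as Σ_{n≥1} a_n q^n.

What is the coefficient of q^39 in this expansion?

n=39: 1·39 3·13 13·3 39·1  f→[1+3+13+39]=56

a_39 = 56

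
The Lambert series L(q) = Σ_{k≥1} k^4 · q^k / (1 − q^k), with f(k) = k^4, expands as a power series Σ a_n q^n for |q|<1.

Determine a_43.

a_43 = 3418802

q^43  k|43↦f(k): 1:1 43:3418801  a_43=3418802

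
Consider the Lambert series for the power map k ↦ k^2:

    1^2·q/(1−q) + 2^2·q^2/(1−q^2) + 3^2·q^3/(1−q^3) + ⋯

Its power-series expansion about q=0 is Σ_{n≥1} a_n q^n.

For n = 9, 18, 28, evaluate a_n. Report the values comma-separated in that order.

91, 455, 1050

q^9  k|9↦f(k): 1:1 3:9 9:81  a_9=91
[q^18] f(18)=324,f(9)=81,f(6)=36,f(3)=9,f(2)=4,f(1)=1 ⇒ 455
n=28: 28·1 14·2 7·4 4·7 2·14 1·28  f→[784+196+49+16+4+1]=1050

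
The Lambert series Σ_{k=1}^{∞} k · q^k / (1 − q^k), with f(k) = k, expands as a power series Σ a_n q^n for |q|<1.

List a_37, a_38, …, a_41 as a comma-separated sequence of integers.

38, 60, 56, 90, 42

d|37:{1,37}  Σf=1+37=38
n=38: 38·1 19·2 2·19 1·38  f→[38+19+2+1]=60
q^39  k|39↦f(k): 1:1 3:3 13:13 39:39  a_39=56
d|40:{40,20,10,8,5,4,2,1}  Σf=40+20+10+8+5+4+2+1=90
q^41  k|41↦f(k): 41:41 1:1  a_41=42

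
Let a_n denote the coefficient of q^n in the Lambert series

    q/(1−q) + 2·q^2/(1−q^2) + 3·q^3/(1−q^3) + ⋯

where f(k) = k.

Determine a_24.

a_24 = 60

d|24:{1,2,3,4,6,8,12,24}  Σf=1+2+3+4+6+8+12+24=60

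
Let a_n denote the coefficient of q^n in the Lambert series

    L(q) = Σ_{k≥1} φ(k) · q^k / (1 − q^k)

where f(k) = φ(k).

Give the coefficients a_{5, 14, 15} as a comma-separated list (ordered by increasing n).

n=5: 5·1 1·5  φ→[4+1]=5
[q^14] φ(14)=6,φ(7)=6,φ(2)=1,φ(1)=1 ⇒ 14
d|15:{15,5,3,1}  Σφ=8+4+2+1=15

5, 14, 15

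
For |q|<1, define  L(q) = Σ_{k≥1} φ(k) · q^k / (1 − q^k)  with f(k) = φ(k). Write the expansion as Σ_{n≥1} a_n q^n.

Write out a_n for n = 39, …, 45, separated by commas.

[q^39] φ(1)=1,φ(3)=2,φ(13)=12,φ(39)=24 ⇒ 39
q^40  k|40↦φ(k): 40:16 20:8 10:4 8:4 5:4 4:2 2:1 1:1  a_40=40
q^41  k|41↦φ(k): 41:40 1:1  a_41=41
d|42:{42,21,14,7,6,3,2,1}  Σφ=12+12+6+6+2+2+1+1=42
d|43:{1,43}  Σφ=1+42=43
n=44: 1·44 2·22 4·11 11·4 22·2 44·1  φ→[1+1+2+10+10+20]=44
n=45: 45·1 15·3 9·5 5·9 3·15 1·45  φ→[24+8+6+4+2+1]=45

39, 40, 41, 42, 43, 44, 45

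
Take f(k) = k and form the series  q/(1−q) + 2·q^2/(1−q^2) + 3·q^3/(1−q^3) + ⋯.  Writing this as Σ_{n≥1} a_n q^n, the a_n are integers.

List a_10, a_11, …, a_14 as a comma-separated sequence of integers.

n=10: 10·1 5·2 2·5 1·10  f→[10+5+2+1]=18
q^11  k|11↦f(k): 1:1 11:11  a_11=12
n=12: 1·12 2·6 3·4 4·3 6·2 12·1  f→[1+2+3+4+6+12]=28
n=13: 13·1 1·13  f→[13+1]=14
[q^14] f(14)=14,f(7)=7,f(2)=2,f(1)=1 ⇒ 24

18, 12, 28, 14, 24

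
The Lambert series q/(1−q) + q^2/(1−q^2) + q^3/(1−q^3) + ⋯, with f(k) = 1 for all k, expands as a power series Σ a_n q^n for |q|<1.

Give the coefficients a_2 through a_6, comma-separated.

2, 2, 3, 2, 4

d|2:{2,1}  Σf=1+1=2
d|3:{1,3}  Σf=1+1=2
[q^4] f(1)=1,f(2)=1,f(4)=1 ⇒ 3
[q^5] f(5)=1,f(1)=1 ⇒ 2
[q^6] f(1)=1,f(2)=1,f(3)=1,f(6)=1 ⇒ 4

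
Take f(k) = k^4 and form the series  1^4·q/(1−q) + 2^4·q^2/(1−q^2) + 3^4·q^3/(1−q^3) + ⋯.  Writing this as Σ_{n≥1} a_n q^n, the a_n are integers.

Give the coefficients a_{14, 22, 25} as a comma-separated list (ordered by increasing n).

d|14:{14,7,2,1}  Σf=38416+2401+16+1=40834
d|22:{1,2,11,22}  Σf=1+16+14641+234256=248914
d|25:{25,5,1}  Σf=390625+625+1=391251

40834, 248914, 391251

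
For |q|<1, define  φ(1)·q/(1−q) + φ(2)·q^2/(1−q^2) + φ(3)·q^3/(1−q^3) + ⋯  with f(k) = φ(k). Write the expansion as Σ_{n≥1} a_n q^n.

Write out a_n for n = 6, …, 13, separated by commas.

[q^6] φ(6)=2,φ(3)=2,φ(2)=1,φ(1)=1 ⇒ 6
[q^7] φ(7)=6,φ(1)=1 ⇒ 7
q^8  k|8↦φ(k): 8:4 4:2 2:1 1:1  a_8=8
d|9:{9,3,1}  Σφ=6+2+1=9
d|10:{10,5,2,1}  Σφ=4+4+1+1=10
q^11  k|11↦φ(k): 11:10 1:1  a_11=11
d|12:{12,6,4,3,2,1}  Σφ=4+2+2+2+1+1=12
n=13: 13·1 1·13  φ→[12+1]=13

6, 7, 8, 9, 10, 11, 12, 13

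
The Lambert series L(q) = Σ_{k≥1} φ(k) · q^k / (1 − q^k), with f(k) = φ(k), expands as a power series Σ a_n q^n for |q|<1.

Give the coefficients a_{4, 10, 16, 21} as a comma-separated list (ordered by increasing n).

[q^4] φ(4)=2,φ(2)=1,φ(1)=1 ⇒ 4
n=10: 10·1 5·2 2·5 1·10  φ→[4+4+1+1]=10
n=16: 1·16 2·8 4·4 8·2 16·1  φ→[1+1+2+4+8]=16
n=21: 1·21 3·7 7·3 21·1  φ→[1+2+6+12]=21

4, 10, 16, 21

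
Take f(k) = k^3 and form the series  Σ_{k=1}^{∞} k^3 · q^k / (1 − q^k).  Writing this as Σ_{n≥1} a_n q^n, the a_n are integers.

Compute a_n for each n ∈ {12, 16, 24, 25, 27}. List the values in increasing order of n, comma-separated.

2044, 4681, 16380, 15751, 20440

q^12  k|12↦f(k): 12:1728 6:216 4:64 3:27 2:8 1:1  a_12=2044
q^16  k|16↦f(k): 16:4096 8:512 4:64 2:8 1:1  a_16=4681
n=24: 1·24 2·12 3·8 4·6 6·4 8·3 12·2 24·1  f→[1+8+27+64+216+512+1728+13824]=16380
n=25: 25·1 5·5 1·25  f→[15625+125+1]=15751
d|27:{1,3,9,27}  Σf=1+27+729+19683=20440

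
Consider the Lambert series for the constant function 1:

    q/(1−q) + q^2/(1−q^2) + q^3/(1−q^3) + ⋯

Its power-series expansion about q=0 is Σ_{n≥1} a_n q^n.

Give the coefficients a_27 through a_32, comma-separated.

4, 6, 2, 8, 2, 6

q^27  k|27↦f(k): 27:1 9:1 3:1 1:1  a_27=4
[q^28] f(28)=1,f(14)=1,f(7)=1,f(4)=1,f(2)=1,f(1)=1 ⇒ 6
q^29  k|29↦f(k): 1:1 29:1  a_29=2
n=30: 30·1 15·2 10·3 6·5 5·6 3·10 2·15 1·30  f→[1+1+1+1+1+1+1+1]=8
[q^31] f(31)=1,f(1)=1 ⇒ 2
n=32: 1·32 2·16 4·8 8·4 16·2 32·1  f→[1+1+1+1+1+1]=6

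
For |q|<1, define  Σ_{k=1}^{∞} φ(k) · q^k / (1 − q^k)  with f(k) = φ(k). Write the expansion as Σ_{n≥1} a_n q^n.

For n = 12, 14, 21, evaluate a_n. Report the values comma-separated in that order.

[q^12] φ(1)=1,φ(2)=1,φ(3)=2,φ(4)=2,φ(6)=2,φ(12)=4 ⇒ 12
d|14:{1,2,7,14}  Σφ=1+1+6+6=14
d|21:{21,7,3,1}  Σφ=12+6+2+1=21

12, 14, 21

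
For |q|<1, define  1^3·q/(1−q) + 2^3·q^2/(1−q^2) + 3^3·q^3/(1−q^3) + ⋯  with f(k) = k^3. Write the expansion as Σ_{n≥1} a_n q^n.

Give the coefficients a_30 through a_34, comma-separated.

[q^30] f(30)=27000,f(15)=3375,f(10)=1000,f(6)=216,f(5)=125,f(3)=27,f(2)=8,f(1)=1 ⇒ 31752
[q^31] f(1)=1,f(31)=29791 ⇒ 29792
n=32: 1·32 2·16 4·8 8·4 16·2 32·1  f→[1+8+64+512+4096+32768]=37449
q^33  k|33↦f(k): 33:35937 11:1331 3:27 1:1  a_33=37296
[q^34] f(1)=1,f(2)=8,f(17)=4913,f(34)=39304 ⇒ 44226

31752, 29792, 37449, 37296, 44226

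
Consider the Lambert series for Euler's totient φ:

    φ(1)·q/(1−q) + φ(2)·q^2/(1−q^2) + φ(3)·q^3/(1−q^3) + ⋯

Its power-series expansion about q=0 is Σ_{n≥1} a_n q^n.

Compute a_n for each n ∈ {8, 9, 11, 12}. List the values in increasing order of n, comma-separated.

q^8  k|8↦φ(k): 8:4 4:2 2:1 1:1  a_8=8
d|9:{1,3,9}  Σφ=1+2+6=9
n=11: 11·1 1·11  φ→[10+1]=11
[q^12] φ(12)=4,φ(6)=2,φ(4)=2,φ(3)=2,φ(2)=1,φ(1)=1 ⇒ 12

8, 9, 11, 12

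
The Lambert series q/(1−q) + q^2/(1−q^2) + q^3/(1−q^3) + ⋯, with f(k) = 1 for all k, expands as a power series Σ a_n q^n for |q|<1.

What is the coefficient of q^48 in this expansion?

a_48 = 10

d|48:{48,24,16,12,8,6,4,3,2,1}  Σf=1+1+1+1+1+1+1+1+1+1=10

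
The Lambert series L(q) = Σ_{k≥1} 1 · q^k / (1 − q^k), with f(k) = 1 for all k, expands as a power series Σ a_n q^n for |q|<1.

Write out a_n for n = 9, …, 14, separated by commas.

n=9: 9·1 3·3 1·9  f→[1+1+1]=3
n=10: 10·1 5·2 2·5 1·10  f→[1+1+1+1]=4
n=11: 1·11 11·1  f→[1+1]=2
d|12:{12,6,4,3,2,1}  Σf=1+1+1+1+1+1=6
[q^13] f(13)=1,f(1)=1 ⇒ 2
n=14: 1·14 2·7 7·2 14·1  f→[1+1+1+1]=4

3, 4, 2, 6, 2, 4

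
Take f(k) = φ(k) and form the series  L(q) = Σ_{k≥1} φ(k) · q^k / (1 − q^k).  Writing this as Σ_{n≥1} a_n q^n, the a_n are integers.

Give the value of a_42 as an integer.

[q^42] φ(1)=1,φ(2)=1,φ(3)=2,φ(6)=2,φ(7)=6,φ(14)=6,φ(21)=12,φ(42)=12 ⇒ 42

a_42 = 42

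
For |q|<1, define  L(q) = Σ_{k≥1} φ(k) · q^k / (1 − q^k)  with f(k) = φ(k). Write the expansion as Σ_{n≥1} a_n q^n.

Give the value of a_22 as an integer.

n=22: 1·22 2·11 11·2 22·1  φ→[1+1+10+10]=22

a_22 = 22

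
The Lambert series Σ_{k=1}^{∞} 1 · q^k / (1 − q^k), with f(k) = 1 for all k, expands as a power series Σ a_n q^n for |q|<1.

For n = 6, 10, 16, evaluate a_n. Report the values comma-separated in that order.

n=6: 1·6 2·3 3·2 6·1  f→[1+1+1+1]=4
q^10  k|10↦f(k): 10:1 5:1 2:1 1:1  a_10=4
[q^16] f(1)=1,f(2)=1,f(4)=1,f(8)=1,f(16)=1 ⇒ 5

4, 4, 5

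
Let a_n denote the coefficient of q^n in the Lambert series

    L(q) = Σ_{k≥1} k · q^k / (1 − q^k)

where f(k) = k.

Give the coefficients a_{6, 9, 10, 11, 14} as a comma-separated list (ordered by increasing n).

q^6  k|6↦f(k): 6:6 3:3 2:2 1:1  a_6=12
n=9: 1·9 3·3 9·1  f→[1+3+9]=13
n=10: 1·10 2·5 5·2 10·1  f→[1+2+5+10]=18
[q^11] f(11)=11,f(1)=1 ⇒ 12
d|14:{14,7,2,1}  Σf=14+7+2+1=24

12, 13, 18, 12, 24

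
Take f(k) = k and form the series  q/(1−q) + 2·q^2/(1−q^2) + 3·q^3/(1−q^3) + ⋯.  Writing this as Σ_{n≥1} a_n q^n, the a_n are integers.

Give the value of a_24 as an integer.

a_24 = 60

d|24:{1,2,3,4,6,8,12,24}  Σf=1+2+3+4+6+8+12+24=60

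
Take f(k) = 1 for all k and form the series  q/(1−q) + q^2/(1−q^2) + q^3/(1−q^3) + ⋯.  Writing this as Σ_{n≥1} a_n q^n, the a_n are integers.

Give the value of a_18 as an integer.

a_18 = 6

q^18  k|18↦f(k): 18:1 9:1 6:1 3:1 2:1 1:1  a_18=6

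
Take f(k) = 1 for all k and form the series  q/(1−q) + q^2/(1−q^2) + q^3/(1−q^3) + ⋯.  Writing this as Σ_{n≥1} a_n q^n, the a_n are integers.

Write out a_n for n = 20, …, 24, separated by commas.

6, 4, 4, 2, 8

[q^20] f(1)=1,f(2)=1,f(4)=1,f(5)=1,f(10)=1,f(20)=1 ⇒ 6
[q^21] f(1)=1,f(3)=1,f(7)=1,f(21)=1 ⇒ 4
q^22  k|22↦f(k): 1:1 2:1 11:1 22:1  a_22=4
n=23: 23·1 1·23  f→[1+1]=2
d|24:{24,12,8,6,4,3,2,1}  Σf=1+1+1+1+1+1+1+1=8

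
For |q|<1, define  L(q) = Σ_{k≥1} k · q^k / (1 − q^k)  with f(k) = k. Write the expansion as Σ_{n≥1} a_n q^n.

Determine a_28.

a_28 = 56

q^28  k|28↦f(k): 28:28 14:14 7:7 4:4 2:2 1:1  a_28=56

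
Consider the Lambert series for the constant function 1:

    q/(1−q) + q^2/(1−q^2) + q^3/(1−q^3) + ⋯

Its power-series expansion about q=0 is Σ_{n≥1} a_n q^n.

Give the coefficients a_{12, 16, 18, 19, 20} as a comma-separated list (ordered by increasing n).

6, 5, 6, 2, 6

d|12:{12,6,4,3,2,1}  Σf=1+1+1+1+1+1=6
[q^16] f(1)=1,f(2)=1,f(4)=1,f(8)=1,f(16)=1 ⇒ 5
q^18  k|18↦f(k): 1:1 2:1 3:1 6:1 9:1 18:1  a_18=6
[q^19] f(1)=1,f(19)=1 ⇒ 2
d|20:{20,10,5,4,2,1}  Σf=1+1+1+1+1+1=6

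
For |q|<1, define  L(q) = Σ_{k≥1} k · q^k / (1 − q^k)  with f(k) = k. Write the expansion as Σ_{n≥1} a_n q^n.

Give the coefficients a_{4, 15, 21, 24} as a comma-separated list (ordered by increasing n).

q^4  k|4↦f(k): 4:4 2:2 1:1  a_4=7
[q^15] f(15)=15,f(5)=5,f(3)=3,f(1)=1 ⇒ 24
q^21  k|21↦f(k): 21:21 7:7 3:3 1:1  a_21=32
q^24  k|24↦f(k): 1:1 2:2 3:3 4:4 6:6 8:8 12:12 24:24  a_24=60

7, 24, 32, 60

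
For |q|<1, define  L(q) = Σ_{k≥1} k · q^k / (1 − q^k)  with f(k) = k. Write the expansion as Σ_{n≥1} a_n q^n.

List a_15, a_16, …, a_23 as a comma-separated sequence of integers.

q^15  k|15↦f(k): 15:15 5:5 3:3 1:1  a_15=24
n=16: 1·16 2·8 4·4 8·2 16·1  f→[1+2+4+8+16]=31
[q^17] f(17)=17,f(1)=1 ⇒ 18
[q^18] f(1)=1,f(2)=2,f(3)=3,f(6)=6,f(9)=9,f(18)=18 ⇒ 39
d|19:{1,19}  Σf=1+19=20
[q^20] f(1)=1,f(2)=2,f(4)=4,f(5)=5,f(10)=10,f(20)=20 ⇒ 42
n=21: 1·21 3·7 7·3 21·1  f→[1+3+7+21]=32
[q^22] f(22)=22,f(11)=11,f(2)=2,f(1)=1 ⇒ 36
d|23:{23,1}  Σf=23+1=24

24, 31, 18, 39, 20, 42, 32, 36, 24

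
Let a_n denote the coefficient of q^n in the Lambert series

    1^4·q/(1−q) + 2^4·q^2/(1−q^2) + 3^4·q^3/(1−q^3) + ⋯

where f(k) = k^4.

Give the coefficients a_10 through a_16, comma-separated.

10642, 14642, 22386, 28562, 40834, 51332, 69905

[q^10] f(10)=10000,f(5)=625,f(2)=16,f(1)=1 ⇒ 10642
n=11: 11·1 1·11  f→[14641+1]=14642
d|12:{12,6,4,3,2,1}  Σf=20736+1296+256+81+16+1=22386
q^13  k|13↦f(k): 13:28561 1:1  a_13=28562
q^14  k|14↦f(k): 14:38416 7:2401 2:16 1:1  a_14=40834
n=15: 15·1 5·3 3·5 1·15  f→[50625+625+81+1]=51332
q^16  k|16↦f(k): 1:1 2:16 4:256 8:4096 16:65536  a_16=69905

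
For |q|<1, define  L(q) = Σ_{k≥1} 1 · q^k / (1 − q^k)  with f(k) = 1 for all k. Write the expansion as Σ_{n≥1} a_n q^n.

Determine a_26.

a_26 = 4

q^26  k|26↦f(k): 1:1 2:1 13:1 26:1  a_26=4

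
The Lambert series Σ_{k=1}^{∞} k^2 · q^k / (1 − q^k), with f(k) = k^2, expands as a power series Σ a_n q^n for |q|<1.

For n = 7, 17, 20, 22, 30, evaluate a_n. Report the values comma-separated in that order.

n=7: 1·7 7·1  f→[1+49]=50
q^17  k|17↦f(k): 17:289 1:1  a_17=290
q^20  k|20↦f(k): 20:400 10:100 5:25 4:16 2:4 1:1  a_20=546
n=22: 1·22 2·11 11·2 22·1  f→[1+4+121+484]=610
n=30: 30·1 15·2 10·3 6·5 5·6 3·10 2·15 1·30  f→[900+225+100+36+25+9+4+1]=1300

50, 290, 546, 610, 1300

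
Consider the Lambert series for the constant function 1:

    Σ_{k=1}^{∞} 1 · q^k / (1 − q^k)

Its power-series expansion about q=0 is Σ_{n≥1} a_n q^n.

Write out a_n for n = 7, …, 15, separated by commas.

q^7  k|7↦f(k): 7:1 1:1  a_7=2
[q^8] f(8)=1,f(4)=1,f(2)=1,f(1)=1 ⇒ 4
[q^9] f(9)=1,f(3)=1,f(1)=1 ⇒ 3
q^10  k|10↦f(k): 1:1 2:1 5:1 10:1  a_10=4
n=11: 1·11 11·1  f→[1+1]=2
[q^12] f(1)=1,f(2)=1,f(3)=1,f(4)=1,f(6)=1,f(12)=1 ⇒ 6
d|13:{13,1}  Σf=1+1=2
[q^14] f(1)=1,f(2)=1,f(7)=1,f(14)=1 ⇒ 4
d|15:{15,5,3,1}  Σf=1+1+1+1=4

2, 4, 3, 4, 2, 6, 2, 4, 4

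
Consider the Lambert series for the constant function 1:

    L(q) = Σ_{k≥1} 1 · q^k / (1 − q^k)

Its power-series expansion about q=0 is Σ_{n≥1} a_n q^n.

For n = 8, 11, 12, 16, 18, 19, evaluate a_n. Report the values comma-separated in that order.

4, 2, 6, 5, 6, 2

q^8  k|8↦f(k): 8:1 4:1 2:1 1:1  a_8=4
n=11: 1·11 11·1  f→[1+1]=2
n=12: 12·1 6·2 4·3 3·4 2·6 1·12  f→[1+1+1+1+1+1]=6
n=16: 1·16 2·8 4·4 8·2 16·1  f→[1+1+1+1+1]=5
d|18:{1,2,3,6,9,18}  Σf=1+1+1+1+1+1=6
n=19: 1·19 19·1  f→[1+1]=2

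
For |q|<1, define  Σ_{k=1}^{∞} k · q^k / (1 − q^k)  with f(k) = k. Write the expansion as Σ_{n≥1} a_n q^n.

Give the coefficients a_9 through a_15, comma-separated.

13, 18, 12, 28, 14, 24, 24

d|9:{1,3,9}  Σf=1+3+9=13
n=10: 10·1 5·2 2·5 1·10  f→[10+5+2+1]=18
d|11:{11,1}  Σf=11+1=12
n=12: 12·1 6·2 4·3 3·4 2·6 1·12  f→[12+6+4+3+2+1]=28
q^13  k|13↦f(k): 1:1 13:13  a_13=14
q^14  k|14↦f(k): 14:14 7:7 2:2 1:1  a_14=24
n=15: 15·1 5·3 3·5 1·15  f→[15+5+3+1]=24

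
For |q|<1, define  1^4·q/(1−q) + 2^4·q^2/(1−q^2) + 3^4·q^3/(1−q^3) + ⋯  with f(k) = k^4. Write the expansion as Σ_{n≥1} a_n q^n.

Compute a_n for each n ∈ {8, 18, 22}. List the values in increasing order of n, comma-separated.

4369, 112931, 248914

d|8:{8,4,2,1}  Σf=4096+256+16+1=4369
d|18:{18,9,6,3,2,1}  Σf=104976+6561+1296+81+16+1=112931
n=22: 22·1 11·2 2·11 1·22  f→[234256+14641+16+1]=248914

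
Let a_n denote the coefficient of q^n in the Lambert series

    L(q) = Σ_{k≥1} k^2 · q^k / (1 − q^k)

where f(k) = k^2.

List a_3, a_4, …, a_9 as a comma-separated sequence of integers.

q^3  k|3↦f(k): 1:1 3:9  a_3=10
q^4  k|4↦f(k): 4:16 2:4 1:1  a_4=21
n=5: 1·5 5·1  f→[1+25]=26
[q^6] f(6)=36,f(3)=9,f(2)=4,f(1)=1 ⇒ 50
q^7  k|7↦f(k): 1:1 7:49  a_7=50
n=8: 8·1 4·2 2·4 1·8  f→[64+16+4+1]=85
n=9: 1·9 3·3 9·1  f→[1+9+81]=91

10, 21, 26, 50, 50, 85, 91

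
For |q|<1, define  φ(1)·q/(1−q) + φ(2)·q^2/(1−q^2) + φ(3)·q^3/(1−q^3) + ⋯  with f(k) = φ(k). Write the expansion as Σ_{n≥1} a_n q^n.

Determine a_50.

[q^50] φ(1)=1,φ(2)=1,φ(5)=4,φ(10)=4,φ(25)=20,φ(50)=20 ⇒ 50

a_50 = 50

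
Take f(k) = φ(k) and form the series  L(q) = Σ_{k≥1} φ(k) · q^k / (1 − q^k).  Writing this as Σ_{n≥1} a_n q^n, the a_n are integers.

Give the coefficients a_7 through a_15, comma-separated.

[q^7] φ(7)=6,φ(1)=1 ⇒ 7
n=8: 1·8 2·4 4·2 8·1  φ→[1+1+2+4]=8
n=9: 1·9 3·3 9·1  φ→[1+2+6]=9
q^10  k|10↦φ(k): 10:4 5:4 2:1 1:1  a_10=10
[q^11] φ(11)=10,φ(1)=1 ⇒ 11
d|12:{12,6,4,3,2,1}  Σφ=4+2+2+2+1+1=12
d|13:{13,1}  Σφ=12+1=13
[q^14] φ(1)=1,φ(2)=1,φ(7)=6,φ(14)=6 ⇒ 14
q^15  k|15↦φ(k): 1:1 3:2 5:4 15:8  a_15=15

7, 8, 9, 10, 11, 12, 13, 14, 15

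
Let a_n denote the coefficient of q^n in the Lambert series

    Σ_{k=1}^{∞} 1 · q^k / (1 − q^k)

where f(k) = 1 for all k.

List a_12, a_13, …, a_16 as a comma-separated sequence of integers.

n=12: 12·1 6·2 4·3 3·4 2·6 1·12  f→[1+1+1+1+1+1]=6
d|13:{1,13}  Σf=1+1=2
d|14:{1,2,7,14}  Σf=1+1+1+1=4
n=15: 1·15 3·5 5·3 15·1  f→[1+1+1+1]=4
n=16: 1·16 2·8 4·4 8·2 16·1  f→[1+1+1+1+1]=5

6, 2, 4, 4, 5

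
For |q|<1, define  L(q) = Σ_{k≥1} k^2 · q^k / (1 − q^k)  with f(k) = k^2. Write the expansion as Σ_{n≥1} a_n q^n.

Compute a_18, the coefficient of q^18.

a_18 = 455

n=18: 1·18 2·9 3·6 6·3 9·2 18·1  f→[1+4+9+36+81+324]=455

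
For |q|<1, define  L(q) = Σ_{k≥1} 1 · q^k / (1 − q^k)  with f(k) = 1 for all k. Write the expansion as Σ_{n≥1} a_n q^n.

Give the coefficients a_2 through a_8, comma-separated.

2, 2, 3, 2, 4, 2, 4

n=2: 1·2 2·1  f→[1+1]=2
[q^3] f(3)=1,f(1)=1 ⇒ 2
d|4:{4,2,1}  Σf=1+1+1=3
n=5: 5·1 1·5  f→[1+1]=2
q^6  k|6↦f(k): 6:1 3:1 2:1 1:1  a_6=4
n=7: 7·1 1·7  f→[1+1]=2
n=8: 1·8 2·4 4·2 8·1  f→[1+1+1+1]=4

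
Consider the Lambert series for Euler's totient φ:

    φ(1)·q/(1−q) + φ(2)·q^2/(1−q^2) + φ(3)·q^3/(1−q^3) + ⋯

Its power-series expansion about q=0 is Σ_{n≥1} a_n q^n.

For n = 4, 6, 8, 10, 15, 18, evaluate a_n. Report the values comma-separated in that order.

[q^4] φ(4)=2,φ(2)=1,φ(1)=1 ⇒ 4
[q^6] φ(1)=1,φ(2)=1,φ(3)=2,φ(6)=2 ⇒ 6
q^8  k|8↦φ(k): 8:4 4:2 2:1 1:1  a_8=8
n=10: 10·1 5·2 2·5 1·10  φ→[4+4+1+1]=10
[q^15] φ(1)=1,φ(3)=2,φ(5)=4,φ(15)=8 ⇒ 15
q^18  k|18↦φ(k): 1:1 2:1 3:2 6:2 9:6 18:6  a_18=18

4, 6, 8, 10, 15, 18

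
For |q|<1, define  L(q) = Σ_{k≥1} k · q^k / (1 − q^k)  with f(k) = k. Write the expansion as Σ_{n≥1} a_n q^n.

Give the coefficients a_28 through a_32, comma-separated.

d|28:{1,2,4,7,14,28}  Σf=1+2+4+7+14+28=56
q^29  k|29↦f(k): 29:29 1:1  a_29=30
[q^30] f(1)=1,f(2)=2,f(3)=3,f(5)=5,f(6)=6,f(10)=10,f(15)=15,f(30)=30 ⇒ 72
q^31  k|31↦f(k): 31:31 1:1  a_31=32
[q^32] f(1)=1,f(2)=2,f(4)=4,f(8)=8,f(16)=16,f(32)=32 ⇒ 63

56, 30, 72, 32, 63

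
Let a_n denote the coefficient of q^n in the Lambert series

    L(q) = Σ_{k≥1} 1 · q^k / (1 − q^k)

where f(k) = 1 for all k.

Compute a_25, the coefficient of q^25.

a_25 = 3

q^25  k|25↦f(k): 25:1 5:1 1:1  a_25=3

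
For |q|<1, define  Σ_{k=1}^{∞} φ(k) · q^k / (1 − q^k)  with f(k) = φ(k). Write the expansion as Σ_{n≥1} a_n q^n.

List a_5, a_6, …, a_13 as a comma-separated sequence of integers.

n=5: 1·5 5·1  φ→[1+4]=5
[q^6] φ(6)=2,φ(3)=2,φ(2)=1,φ(1)=1 ⇒ 6
n=7: 1·7 7·1  φ→[1+6]=7
d|8:{1,2,4,8}  Σφ=1+1+2+4=8
[q^9] φ(9)=6,φ(3)=2,φ(1)=1 ⇒ 9
n=10: 10·1 5·2 2·5 1·10  φ→[4+4+1+1]=10
d|11:{1,11}  Σφ=1+10=11
n=12: 12·1 6·2 4·3 3·4 2·6 1·12  φ→[4+2+2+2+1+1]=12
[q^13] φ(1)=1,φ(13)=12 ⇒ 13

5, 6, 7, 8, 9, 10, 11, 12, 13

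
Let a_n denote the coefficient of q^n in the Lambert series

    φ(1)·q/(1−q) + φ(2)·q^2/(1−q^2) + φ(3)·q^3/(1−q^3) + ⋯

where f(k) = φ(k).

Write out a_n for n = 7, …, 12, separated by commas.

d|7:{7,1}  Σφ=6+1=7
[q^8] φ(1)=1,φ(2)=1,φ(4)=2,φ(8)=4 ⇒ 8
n=9: 1·9 3·3 9·1  φ→[1+2+6]=9
d|10:{1,2,5,10}  Σφ=1+1+4+4=10
n=11: 1·11 11·1  φ→[1+10]=11
d|12:{12,6,4,3,2,1}  Σφ=4+2+2+2+1+1=12

7, 8, 9, 10, 11, 12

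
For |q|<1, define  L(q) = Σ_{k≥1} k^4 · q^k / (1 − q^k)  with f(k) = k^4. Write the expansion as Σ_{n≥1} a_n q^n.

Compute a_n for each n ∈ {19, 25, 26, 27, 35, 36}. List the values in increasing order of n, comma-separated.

130322, 391251, 485554, 538084, 1503652, 1813539

[q^19] f(19)=130321,f(1)=1 ⇒ 130322
d|25:{1,5,25}  Σf=1+625+390625=391251
n=26: 26·1 13·2 2·13 1·26  f→[456976+28561+16+1]=485554
q^27  k|27↦f(k): 1:1 3:81 9:6561 27:531441  a_27=538084
q^35  k|35↦f(k): 35:1500625 7:2401 5:625 1:1  a_35=1503652
d|36:{36,18,12,9,6,4,3,2,1}  Σf=1679616+104976+20736+6561+1296+256+81+16+1=1813539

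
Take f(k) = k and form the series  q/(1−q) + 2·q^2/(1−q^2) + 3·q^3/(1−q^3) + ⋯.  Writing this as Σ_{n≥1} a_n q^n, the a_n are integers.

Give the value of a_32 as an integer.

q^32  k|32↦f(k): 1:1 2:2 4:4 8:8 16:16 32:32  a_32=63

a_32 = 63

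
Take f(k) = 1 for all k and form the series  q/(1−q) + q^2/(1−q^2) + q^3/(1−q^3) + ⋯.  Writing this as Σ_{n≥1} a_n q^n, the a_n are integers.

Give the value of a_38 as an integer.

a_38 = 4

n=38: 38·1 19·2 2·19 1·38  f→[1+1+1+1]=4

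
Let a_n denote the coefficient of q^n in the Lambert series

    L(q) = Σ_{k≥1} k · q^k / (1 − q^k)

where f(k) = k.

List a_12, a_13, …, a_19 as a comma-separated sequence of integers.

q^12  k|12↦f(k): 12:12 6:6 4:4 3:3 2:2 1:1  a_12=28
q^13  k|13↦f(k): 13:13 1:1  a_13=14
n=14: 1·14 2·7 7·2 14·1  f→[1+2+7+14]=24
[q^15] f(15)=15,f(5)=5,f(3)=3,f(1)=1 ⇒ 24
[q^16] f(16)=16,f(8)=8,f(4)=4,f(2)=2,f(1)=1 ⇒ 31
n=17: 1·17 17·1  f→[1+17]=18
q^18  k|18↦f(k): 18:18 9:9 6:6 3:3 2:2 1:1  a_18=39
n=19: 1·19 19·1  f→[1+19]=20

28, 14, 24, 24, 31, 18, 39, 20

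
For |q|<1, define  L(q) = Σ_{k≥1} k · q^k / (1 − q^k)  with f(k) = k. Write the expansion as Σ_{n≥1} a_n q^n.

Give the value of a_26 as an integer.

q^26  k|26↦f(k): 26:26 13:13 2:2 1:1  a_26=42

a_26 = 42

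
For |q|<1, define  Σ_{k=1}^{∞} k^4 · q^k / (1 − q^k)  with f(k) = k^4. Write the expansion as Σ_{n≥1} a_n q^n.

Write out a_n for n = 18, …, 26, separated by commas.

112931, 130322, 170898, 196964, 248914, 279842, 358258, 391251, 485554

d|18:{1,2,3,6,9,18}  Σf=1+16+81+1296+6561+104976=112931
d|19:{1,19}  Σf=1+130321=130322
d|20:{20,10,5,4,2,1}  Σf=160000+10000+625+256+16+1=170898
d|21:{1,3,7,21}  Σf=1+81+2401+194481=196964
q^22  k|22↦f(k): 22:234256 11:14641 2:16 1:1  a_22=248914
d|23:{23,1}  Σf=279841+1=279842
q^24  k|24↦f(k): 24:331776 12:20736 8:4096 6:1296 4:256 3:81 2:16 1:1  a_24=358258
[q^25] f(1)=1,f(5)=625,f(25)=390625 ⇒ 391251
[q^26] f(1)=1,f(2)=16,f(13)=28561,f(26)=456976 ⇒ 485554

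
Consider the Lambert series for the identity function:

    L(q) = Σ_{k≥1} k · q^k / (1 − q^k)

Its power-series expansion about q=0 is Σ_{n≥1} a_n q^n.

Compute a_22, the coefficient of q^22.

d|22:{22,11,2,1}  Σf=22+11+2+1=36

a_22 = 36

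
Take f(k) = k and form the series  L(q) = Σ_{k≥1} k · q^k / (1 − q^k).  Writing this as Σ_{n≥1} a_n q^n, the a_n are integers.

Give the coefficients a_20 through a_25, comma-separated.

d|20:{1,2,4,5,10,20}  Σf=1+2+4+5+10+20=42
n=21: 1·21 3·7 7·3 21·1  f→[1+3+7+21]=32
d|22:{22,11,2,1}  Σf=22+11+2+1=36
q^23  k|23↦f(k): 23:23 1:1  a_23=24
[q^24] f(24)=24,f(12)=12,f(8)=8,f(6)=6,f(4)=4,f(3)=3,f(2)=2,f(1)=1 ⇒ 60
n=25: 25·1 5·5 1·25  f→[25+5+1]=31

42, 32, 36, 24, 60, 31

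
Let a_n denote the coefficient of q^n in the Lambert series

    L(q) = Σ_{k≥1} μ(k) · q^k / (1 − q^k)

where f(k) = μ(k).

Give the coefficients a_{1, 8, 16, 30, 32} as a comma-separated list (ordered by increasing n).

n=1: 1·1  μ→[1]=1
n=8: 1·8 2·4 4·2 8·1  μ→[1+(-1)+0+0]=0
d|16:{1,2,4,8,16}  Σμ=1+(-1)+0+0+0=0
[q^30] μ(1)=1,μ(2)=-1,μ(3)=-1,μ(5)=-1,μ(6)=1,μ(10)=1,μ(15)=1,μ(30)=-1 ⇒ 0
n=32: 1·32 2·16 4·8 8·4 16·2 32·1  μ→[1+(-1)+0+0+0+0]=0

1, 0, 0, 0, 0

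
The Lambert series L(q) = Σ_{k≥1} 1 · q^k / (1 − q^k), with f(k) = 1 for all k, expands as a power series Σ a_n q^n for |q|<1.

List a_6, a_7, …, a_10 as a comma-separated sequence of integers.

4, 2, 4, 3, 4

n=6: 6·1 3·2 2·3 1·6  f→[1+1+1+1]=4
n=7: 7·1 1·7  f→[1+1]=2
q^8  k|8↦f(k): 8:1 4:1 2:1 1:1  a_8=4
d|9:{9,3,1}  Σf=1+1+1=3
[q^10] f(1)=1,f(2)=1,f(5)=1,f(10)=1 ⇒ 4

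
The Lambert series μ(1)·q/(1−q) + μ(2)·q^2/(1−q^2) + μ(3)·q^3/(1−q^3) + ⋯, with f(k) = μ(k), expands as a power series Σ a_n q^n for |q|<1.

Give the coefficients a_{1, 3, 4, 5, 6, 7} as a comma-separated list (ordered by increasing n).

1, 0, 0, 0, 0, 0

n=1: 1·1  μ→[1]=1
d|3:{1,3}  Σμ=1+(-1)=0
n=4: 1·4 2·2 4·1  μ→[1+(-1)+0]=0
q^5  k|5↦μ(k): 5:-1 1:1  a_5=0
n=6: 1·6 2·3 3·2 6·1  μ→[1+(-1)+(-1)+1]=0
n=7: 7·1 1·7  μ→[(-1)+1]=0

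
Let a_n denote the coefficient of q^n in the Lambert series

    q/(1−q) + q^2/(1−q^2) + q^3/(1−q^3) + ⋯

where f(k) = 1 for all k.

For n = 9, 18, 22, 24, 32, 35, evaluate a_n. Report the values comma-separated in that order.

3, 6, 4, 8, 6, 4

[q^9] f(9)=1,f(3)=1,f(1)=1 ⇒ 3
d|18:{1,2,3,6,9,18}  Σf=1+1+1+1+1+1=6
n=22: 1·22 2·11 11·2 22·1  f→[1+1+1+1]=4
d|24:{24,12,8,6,4,3,2,1}  Σf=1+1+1+1+1+1+1+1=8
n=32: 32·1 16·2 8·4 4·8 2·16 1·32  f→[1+1+1+1+1+1]=6
d|35:{35,7,5,1}  Σf=1+1+1+1=4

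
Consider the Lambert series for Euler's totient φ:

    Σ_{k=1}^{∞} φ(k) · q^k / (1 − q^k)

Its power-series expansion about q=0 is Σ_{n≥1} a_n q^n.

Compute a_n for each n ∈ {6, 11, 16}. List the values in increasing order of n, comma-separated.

[q^6] φ(6)=2,φ(3)=2,φ(2)=1,φ(1)=1 ⇒ 6
q^11  k|11↦φ(k): 1:1 11:10  a_11=11
d|16:{1,2,4,8,16}  Σφ=1+1+2+4+8=16

6, 11, 16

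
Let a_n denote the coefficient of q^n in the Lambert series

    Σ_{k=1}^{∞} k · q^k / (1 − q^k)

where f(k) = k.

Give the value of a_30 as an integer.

n=30: 30·1 15·2 10·3 6·5 5·6 3·10 2·15 1·30  f→[30+15+10+6+5+3+2+1]=72

a_30 = 72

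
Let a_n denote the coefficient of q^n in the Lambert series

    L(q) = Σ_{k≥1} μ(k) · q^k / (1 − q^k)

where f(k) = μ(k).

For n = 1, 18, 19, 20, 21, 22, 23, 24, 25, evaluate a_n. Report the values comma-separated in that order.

[q^1] μ(1)=1 ⇒ 1
n=18: 1·18 2·9 3·6 6·3 9·2 18·1  μ→[1+(-1)+(-1)+1+0+0]=0
[q^19] μ(19)=-1,μ(1)=1 ⇒ 0
n=20: 1·20 2·10 4·5 5·4 10·2 20·1  μ→[1+(-1)+0+(-1)+1+0]=0
n=21: 21·1 7·3 3·7 1·21  μ→[1+(-1)+(-1)+1]=0
[q^22] μ(1)=1,μ(2)=-1,μ(11)=-1,μ(22)=1 ⇒ 0
[q^23] μ(1)=1,μ(23)=-1 ⇒ 0
[q^24] μ(1)=1,μ(2)=-1,μ(3)=-1,μ(4)=0,μ(6)=1,μ(8)=0,μ(12)=0,μ(24)=0 ⇒ 0
[q^25] μ(1)=1,μ(5)=-1,μ(25)=0 ⇒ 0

1, 0, 0, 0, 0, 0, 0, 0, 0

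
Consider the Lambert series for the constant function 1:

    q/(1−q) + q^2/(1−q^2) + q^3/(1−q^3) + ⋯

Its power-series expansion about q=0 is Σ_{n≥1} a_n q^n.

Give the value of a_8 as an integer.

n=8: 8·1 4·2 2·4 1·8  f→[1+1+1+1]=4

a_8 = 4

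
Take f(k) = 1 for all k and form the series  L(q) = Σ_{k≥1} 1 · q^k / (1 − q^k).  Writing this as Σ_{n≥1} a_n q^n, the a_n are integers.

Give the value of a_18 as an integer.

a_18 = 6

[q^18] f(18)=1,f(9)=1,f(6)=1,f(3)=1,f(2)=1,f(1)=1 ⇒ 6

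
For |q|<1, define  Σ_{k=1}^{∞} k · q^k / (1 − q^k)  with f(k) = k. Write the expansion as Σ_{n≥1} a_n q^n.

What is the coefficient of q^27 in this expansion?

d|27:{27,9,3,1}  Σf=27+9+3+1=40

a_27 = 40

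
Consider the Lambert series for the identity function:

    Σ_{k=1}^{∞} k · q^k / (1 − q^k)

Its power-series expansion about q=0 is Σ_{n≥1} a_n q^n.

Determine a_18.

[q^18] f(18)=18,f(9)=9,f(6)=6,f(3)=3,f(2)=2,f(1)=1 ⇒ 39

a_18 = 39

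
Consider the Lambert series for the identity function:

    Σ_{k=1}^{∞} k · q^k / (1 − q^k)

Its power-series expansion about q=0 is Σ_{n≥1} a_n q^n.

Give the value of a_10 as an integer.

a_10 = 18

[q^10] f(1)=1,f(2)=2,f(5)=5,f(10)=10 ⇒ 18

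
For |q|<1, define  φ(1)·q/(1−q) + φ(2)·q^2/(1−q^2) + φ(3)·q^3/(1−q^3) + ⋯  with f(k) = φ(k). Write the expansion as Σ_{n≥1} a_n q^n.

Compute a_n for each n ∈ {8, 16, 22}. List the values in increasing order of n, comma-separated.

d|8:{8,4,2,1}  Σφ=4+2+1+1=8
n=16: 1·16 2·8 4·4 8·2 16·1  φ→[1+1+2+4+8]=16
[q^22] φ(22)=10,φ(11)=10,φ(2)=1,φ(1)=1 ⇒ 22

8, 16, 22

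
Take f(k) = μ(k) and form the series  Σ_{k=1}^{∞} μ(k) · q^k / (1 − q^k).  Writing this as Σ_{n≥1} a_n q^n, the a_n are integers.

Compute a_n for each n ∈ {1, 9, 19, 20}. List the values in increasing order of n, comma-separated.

1, 0, 0, 0

n=1: 1·1  μ→[1]=1
[q^9] μ(1)=1,μ(3)=-1,μ(9)=0 ⇒ 0
n=19: 19·1 1·19  μ→[(-1)+1]=0
d|20:{1,2,4,5,10,20}  Σμ=1+(-1)+0+(-1)+1+0=0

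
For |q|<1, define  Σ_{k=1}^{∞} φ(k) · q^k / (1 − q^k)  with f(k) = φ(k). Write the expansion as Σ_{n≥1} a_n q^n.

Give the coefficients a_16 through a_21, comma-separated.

[q^16] φ(1)=1,φ(2)=1,φ(4)=2,φ(8)=4,φ(16)=8 ⇒ 16
d|17:{1,17}  Σφ=1+16=17
n=18: 1·18 2·9 3·6 6·3 9·2 18·1  φ→[1+1+2+2+6+6]=18
q^19  k|19↦φ(k): 1:1 19:18  a_19=19
q^20  k|20↦φ(k): 1:1 2:1 4:2 5:4 10:4 20:8  a_20=20
d|21:{1,3,7,21}  Σφ=1+2+6+12=21

16, 17, 18, 19, 20, 21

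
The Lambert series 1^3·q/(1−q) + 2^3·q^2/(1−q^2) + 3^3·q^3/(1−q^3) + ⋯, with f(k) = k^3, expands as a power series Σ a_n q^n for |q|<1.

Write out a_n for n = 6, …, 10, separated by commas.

q^6  k|6↦f(k): 1:1 2:8 3:27 6:216  a_6=252
n=7: 1·7 7·1  f→[1+343]=344
q^8  k|8↦f(k): 1:1 2:8 4:64 8:512  a_8=585
d|9:{9,3,1}  Σf=729+27+1=757
[q^10] f(1)=1,f(2)=8,f(5)=125,f(10)=1000 ⇒ 1134

252, 344, 585, 757, 1134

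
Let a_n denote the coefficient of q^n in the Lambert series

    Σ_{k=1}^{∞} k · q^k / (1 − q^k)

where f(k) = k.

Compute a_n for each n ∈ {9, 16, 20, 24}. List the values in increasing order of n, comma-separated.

d|9:{9,3,1}  Σf=9+3+1=13
q^16  k|16↦f(k): 1:1 2:2 4:4 8:8 16:16  a_16=31
d|20:{1,2,4,5,10,20}  Σf=1+2+4+5+10+20=42
[q^24] f(24)=24,f(12)=12,f(8)=8,f(6)=6,f(4)=4,f(3)=3,f(2)=2,f(1)=1 ⇒ 60

13, 31, 42, 60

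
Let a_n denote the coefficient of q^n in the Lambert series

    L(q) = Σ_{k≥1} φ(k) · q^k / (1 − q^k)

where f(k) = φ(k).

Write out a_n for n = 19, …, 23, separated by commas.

n=19: 19·1 1·19  φ→[18+1]=19
n=20: 20·1 10·2 5·4 4·5 2·10 1·20  φ→[8+4+4+2+1+1]=20
[q^21] φ(21)=12,φ(7)=6,φ(3)=2,φ(1)=1 ⇒ 21
q^22  k|22↦φ(k): 1:1 2:1 11:10 22:10  a_22=22
n=23: 23·1 1·23  φ→[22+1]=23

19, 20, 21, 22, 23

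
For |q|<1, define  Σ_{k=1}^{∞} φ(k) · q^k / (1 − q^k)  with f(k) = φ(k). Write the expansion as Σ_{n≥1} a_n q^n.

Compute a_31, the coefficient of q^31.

d|31:{1,31}  Σφ=1+30=31

a_31 = 31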